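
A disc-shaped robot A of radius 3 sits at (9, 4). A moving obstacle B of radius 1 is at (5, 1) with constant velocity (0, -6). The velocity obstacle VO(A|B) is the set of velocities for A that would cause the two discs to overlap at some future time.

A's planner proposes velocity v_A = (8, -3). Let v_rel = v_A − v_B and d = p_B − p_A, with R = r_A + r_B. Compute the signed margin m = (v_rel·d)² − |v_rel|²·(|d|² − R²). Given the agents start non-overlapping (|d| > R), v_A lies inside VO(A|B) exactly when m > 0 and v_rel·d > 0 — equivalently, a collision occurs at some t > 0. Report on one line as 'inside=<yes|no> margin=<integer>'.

d = (-4, -3),  |d|² = 25;  R = 3+1 = 4,  c = 25−4² = 9
v_rel = (8, 3),  |v_rel|² = 73;  v_rel·d = (8)·(-4) + (3)·(-3) = -41
73·t² + 82·t + 9 = 0  ⇒  m = (-41)² − 73·9 = 1024
m = 1024 > 0,  v_rel·d = -41 < 0  ⇒  outside

inside=no margin=1024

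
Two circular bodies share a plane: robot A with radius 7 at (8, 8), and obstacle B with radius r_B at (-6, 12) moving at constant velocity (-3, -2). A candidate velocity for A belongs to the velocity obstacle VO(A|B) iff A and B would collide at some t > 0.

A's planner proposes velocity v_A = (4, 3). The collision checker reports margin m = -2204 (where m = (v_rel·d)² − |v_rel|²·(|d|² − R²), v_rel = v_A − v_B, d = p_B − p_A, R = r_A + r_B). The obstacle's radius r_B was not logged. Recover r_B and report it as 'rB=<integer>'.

m = -2204
d = (-14, 4);  v_rel = (7, 5),  |v_rel|² = 74
v_rel×d = (7)·(4) − (5)·(-14) = 98
since m = R²·74 − 98²:  R² = (9604 + -2204) / 74 = 100
R = √100 = 10  ⇒  r_B = 10 − 7 = 3

rB=3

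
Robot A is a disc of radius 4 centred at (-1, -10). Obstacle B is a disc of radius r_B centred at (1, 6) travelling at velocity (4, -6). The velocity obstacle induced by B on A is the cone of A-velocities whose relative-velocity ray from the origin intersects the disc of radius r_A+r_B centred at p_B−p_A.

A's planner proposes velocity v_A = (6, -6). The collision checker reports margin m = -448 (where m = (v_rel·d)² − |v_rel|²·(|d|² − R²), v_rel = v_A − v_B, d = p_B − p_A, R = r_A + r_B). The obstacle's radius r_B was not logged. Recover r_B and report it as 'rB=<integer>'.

m = -448
d = (2, 16);  v_rel = (2, 0),  |v_rel|² = 4
v_rel×d = (2)·(16) − (0)·(2) = 32
since m = R²·4 − 32²:  R² = (1024 + -448) / 4 = 144
R = √144 = 12  ⇒  r_B = 12 − 4 = 8

rB=8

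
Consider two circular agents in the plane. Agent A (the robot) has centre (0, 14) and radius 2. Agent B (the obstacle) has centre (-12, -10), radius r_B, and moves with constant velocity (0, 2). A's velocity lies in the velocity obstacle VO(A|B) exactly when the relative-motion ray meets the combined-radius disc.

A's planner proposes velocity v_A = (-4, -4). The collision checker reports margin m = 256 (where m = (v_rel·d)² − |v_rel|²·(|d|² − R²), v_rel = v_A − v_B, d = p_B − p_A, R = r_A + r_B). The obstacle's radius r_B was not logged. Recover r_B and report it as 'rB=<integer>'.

m = 256
d = (-12, -24);  v_rel = (-4, -6),  |v_rel|² = 52
v_rel×d = (-4)·(-24) − (-6)·(-12) = 24
since m = R²·52 − 24²:  R² = (576 + 256) / 52 = 16
R = √16 = 4  ⇒  r_B = 4 − 2 = 2

rB=2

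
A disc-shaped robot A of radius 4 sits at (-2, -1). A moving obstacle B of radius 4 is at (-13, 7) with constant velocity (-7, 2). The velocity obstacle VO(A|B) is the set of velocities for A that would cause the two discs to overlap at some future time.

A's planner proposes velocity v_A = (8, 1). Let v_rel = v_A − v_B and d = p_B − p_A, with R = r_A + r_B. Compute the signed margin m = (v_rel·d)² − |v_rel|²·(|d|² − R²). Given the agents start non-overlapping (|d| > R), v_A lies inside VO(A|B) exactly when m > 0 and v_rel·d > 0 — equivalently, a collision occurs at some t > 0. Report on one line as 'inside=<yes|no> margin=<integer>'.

d = (-11, 8),  |d|² = 185;  R = 4+4 = 8,  c = 185−8² = 121
v_rel = (15, -1),  |v_rel|² = 226;  v_rel·d = (15)·(-11) + (-1)·(8) = -173
226·t² + 346·t + 121 = 0  ⇒  m = (-173)² − 226·121 = 2583
m = 2583 > 0,  v_rel·d = -173 < 0  ⇒  outside

inside=no margin=2583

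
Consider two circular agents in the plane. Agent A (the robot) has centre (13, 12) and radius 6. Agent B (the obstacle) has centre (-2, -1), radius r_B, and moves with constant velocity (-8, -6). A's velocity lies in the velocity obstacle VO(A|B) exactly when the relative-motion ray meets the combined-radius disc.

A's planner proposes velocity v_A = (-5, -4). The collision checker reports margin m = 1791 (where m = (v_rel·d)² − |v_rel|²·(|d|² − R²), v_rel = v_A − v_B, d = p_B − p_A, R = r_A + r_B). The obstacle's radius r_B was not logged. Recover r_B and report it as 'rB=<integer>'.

m = 1791
d = (-15, -13);  v_rel = (3, 2),  |v_rel|² = 13
v_rel×d = (3)·(-13) − (2)·(-15) = -9
since m = R²·13 − (-9)²:  R² = (81 + 1791) / 13 = 144
R = √144 = 12  ⇒  r_B = 12 − 6 = 6

rB=6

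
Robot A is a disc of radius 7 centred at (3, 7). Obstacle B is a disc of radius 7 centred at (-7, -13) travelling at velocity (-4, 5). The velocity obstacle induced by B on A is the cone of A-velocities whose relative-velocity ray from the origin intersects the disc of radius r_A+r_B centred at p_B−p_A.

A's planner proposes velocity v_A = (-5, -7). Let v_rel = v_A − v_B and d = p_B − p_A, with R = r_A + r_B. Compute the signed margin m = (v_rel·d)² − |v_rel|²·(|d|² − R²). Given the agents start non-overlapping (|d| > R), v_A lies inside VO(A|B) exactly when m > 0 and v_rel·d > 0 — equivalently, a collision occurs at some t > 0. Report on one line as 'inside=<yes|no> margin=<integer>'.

d = (-10, -20),  |d|² = 500;  R = 7+7 = 14,  c = 500−14² = 304
v_rel = (-1, -12),  |v_rel|² = 145;  v_rel·d = (-1)·(-10) + (-12)·(-20) = 250
145·t² − 500·t + 304 = 0  ⇒  m = 250² − 145·304 = 18420
m = 18420 > 0,  v_rel·d = 250 > 0  ⇒  inside

inside=yes margin=18420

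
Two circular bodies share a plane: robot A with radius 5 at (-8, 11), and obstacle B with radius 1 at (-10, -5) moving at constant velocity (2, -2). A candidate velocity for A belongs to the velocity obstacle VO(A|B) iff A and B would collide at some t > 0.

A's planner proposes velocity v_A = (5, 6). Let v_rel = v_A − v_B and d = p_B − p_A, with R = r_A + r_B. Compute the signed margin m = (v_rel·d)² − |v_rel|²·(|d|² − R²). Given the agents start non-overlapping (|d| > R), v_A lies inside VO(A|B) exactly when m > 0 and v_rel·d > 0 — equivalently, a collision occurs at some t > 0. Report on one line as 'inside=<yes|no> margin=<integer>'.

d = (-2, -16),  |d|² = 260;  R = 5+1 = 6,  c = 260−6² = 224
v_rel = (3, 8),  |v_rel|² = 73;  v_rel·d = (3)·(-2) + (8)·(-16) = -134
73·t² + 268·t + 224 = 0  ⇒  m = (-134)² − 73·224 = 1604
m = 1604 > 0,  v_rel·d = -134 < 0  ⇒  outside

inside=no margin=1604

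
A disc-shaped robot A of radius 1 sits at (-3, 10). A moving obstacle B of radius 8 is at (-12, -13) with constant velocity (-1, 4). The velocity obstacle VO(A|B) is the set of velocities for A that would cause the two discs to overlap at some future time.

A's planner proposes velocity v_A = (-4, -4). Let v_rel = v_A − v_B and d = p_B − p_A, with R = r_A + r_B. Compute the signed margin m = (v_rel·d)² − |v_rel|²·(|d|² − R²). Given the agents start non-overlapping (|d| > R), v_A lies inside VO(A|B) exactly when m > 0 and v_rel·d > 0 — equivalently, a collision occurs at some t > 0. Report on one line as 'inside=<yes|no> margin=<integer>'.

d = (-9, -23),  |d|² = 610;  R = 1+8 = 9,  c = 610−9² = 529
v_rel = (-3, -8),  |v_rel|² = 73;  v_rel·d = (-3)·(-9) + (-8)·(-23) = 211
73·t² − 422·t + 529 = 0  ⇒  m = 211² − 73·529 = 5904
m = 5904 > 0,  v_rel·d = 211 > 0  ⇒  inside

inside=yes margin=5904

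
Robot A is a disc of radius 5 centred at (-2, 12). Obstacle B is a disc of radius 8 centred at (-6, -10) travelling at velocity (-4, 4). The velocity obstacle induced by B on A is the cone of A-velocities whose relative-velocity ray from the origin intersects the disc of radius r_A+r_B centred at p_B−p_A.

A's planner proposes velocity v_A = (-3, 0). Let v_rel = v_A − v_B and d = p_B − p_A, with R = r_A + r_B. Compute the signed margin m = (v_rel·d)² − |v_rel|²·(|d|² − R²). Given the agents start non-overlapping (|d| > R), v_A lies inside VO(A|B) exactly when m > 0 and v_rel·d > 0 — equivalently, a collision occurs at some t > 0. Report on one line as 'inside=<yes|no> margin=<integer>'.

d = (-4, -22),  |d|² = 500;  R = 5+8 = 13,  c = 500−13² = 331
v_rel = (1, -4),  |v_rel|² = 17;  v_rel·d = (1)·(-4) + (-4)·(-22) = 84
17·t² − 168·t + 331 = 0  ⇒  m = 84² − 17·331 = 1429
m = 1429 > 0,  v_rel·d = 84 > 0  ⇒  inside

inside=yes margin=1429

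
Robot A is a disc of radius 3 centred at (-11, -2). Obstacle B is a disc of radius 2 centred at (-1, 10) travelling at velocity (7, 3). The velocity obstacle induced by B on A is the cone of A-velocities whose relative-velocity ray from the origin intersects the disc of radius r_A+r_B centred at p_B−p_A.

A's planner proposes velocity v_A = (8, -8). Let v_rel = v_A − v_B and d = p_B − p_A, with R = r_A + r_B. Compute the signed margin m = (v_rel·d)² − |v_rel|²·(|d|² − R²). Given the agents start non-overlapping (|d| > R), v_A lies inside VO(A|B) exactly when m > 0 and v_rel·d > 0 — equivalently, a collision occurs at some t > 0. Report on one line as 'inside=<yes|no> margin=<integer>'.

d = (10, 12),  |d|² = 244;  R = 3+2 = 5,  c = 244−5² = 219
v_rel = (1, -11),  |v_rel|² = 122;  v_rel·d = (1)·(10) + (-11)·(12) = -122
122·t² + 244·t + 219 = 0  ⇒  m = (-122)² − 122·219 = -11834
m = -11834 < 0,  v_rel·d = -122 < 0  ⇒  outside

inside=no margin=-11834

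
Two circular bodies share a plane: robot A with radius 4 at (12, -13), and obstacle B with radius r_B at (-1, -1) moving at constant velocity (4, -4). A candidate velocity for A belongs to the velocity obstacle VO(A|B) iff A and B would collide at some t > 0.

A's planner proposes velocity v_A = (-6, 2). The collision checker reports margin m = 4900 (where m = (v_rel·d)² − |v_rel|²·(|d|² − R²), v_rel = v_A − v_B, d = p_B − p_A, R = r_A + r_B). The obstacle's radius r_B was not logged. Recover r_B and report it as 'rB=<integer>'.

m = 4900
d = (-13, 12);  v_rel = (-10, 6),  |v_rel|² = 136
v_rel×d = (-10)·(12) − (6)·(-13) = -42
since m = R²·136 − (-42)²:  R² = (1764 + 4900) / 136 = 49
R = √49 = 7  ⇒  r_B = 7 − 4 = 3

rB=3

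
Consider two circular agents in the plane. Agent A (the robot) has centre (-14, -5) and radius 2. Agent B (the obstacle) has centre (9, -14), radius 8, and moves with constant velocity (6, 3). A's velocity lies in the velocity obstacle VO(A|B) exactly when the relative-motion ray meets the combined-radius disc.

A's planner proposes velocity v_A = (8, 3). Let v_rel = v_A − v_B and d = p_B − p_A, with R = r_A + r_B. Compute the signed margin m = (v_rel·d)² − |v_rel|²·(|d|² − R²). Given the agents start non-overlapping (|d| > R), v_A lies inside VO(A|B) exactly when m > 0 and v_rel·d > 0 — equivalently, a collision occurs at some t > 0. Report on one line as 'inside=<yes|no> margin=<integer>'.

d = (23, -9),  |d|² = 610;  R = 2+8 = 10,  c = 610−10² = 510
v_rel = (2, 0),  |v_rel|² = 4;  v_rel·d = (2)·(23) + (0)·(-9) = 46
4·t² − 92·t + 510 = 0  ⇒  m = 46² − 4·510 = 76
m = 76 > 0,  v_rel·d = 46 > 0  ⇒  inside

inside=yes margin=76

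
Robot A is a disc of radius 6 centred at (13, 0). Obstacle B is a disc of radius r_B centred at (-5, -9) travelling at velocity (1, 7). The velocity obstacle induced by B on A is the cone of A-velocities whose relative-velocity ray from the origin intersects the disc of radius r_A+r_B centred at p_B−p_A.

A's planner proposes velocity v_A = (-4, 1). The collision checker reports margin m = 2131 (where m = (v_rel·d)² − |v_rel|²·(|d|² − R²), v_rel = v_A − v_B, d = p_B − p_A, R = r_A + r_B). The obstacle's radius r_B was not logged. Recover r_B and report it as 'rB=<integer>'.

m = 2131
d = (-18, -9);  v_rel = (-5, -6),  |v_rel|² = 61
v_rel×d = (-5)·(-9) − (-6)·(-18) = -63
since m = R²·61 − (-63)²:  R² = (3969 + 2131) / 61 = 100
R = √100 = 10  ⇒  r_B = 10 − 6 = 4

rB=4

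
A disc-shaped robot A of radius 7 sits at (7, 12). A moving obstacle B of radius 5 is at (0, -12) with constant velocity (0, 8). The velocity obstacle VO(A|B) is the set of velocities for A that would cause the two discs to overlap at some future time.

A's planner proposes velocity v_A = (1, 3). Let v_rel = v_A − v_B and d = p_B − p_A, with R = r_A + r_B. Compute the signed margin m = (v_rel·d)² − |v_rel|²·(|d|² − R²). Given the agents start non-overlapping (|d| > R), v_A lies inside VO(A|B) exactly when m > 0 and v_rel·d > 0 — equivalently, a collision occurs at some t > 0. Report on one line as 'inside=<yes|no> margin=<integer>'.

d = (-7, -24),  |d|² = 625;  R = 7+5 = 12,  c = 625−12² = 481
v_rel = (1, -5),  |v_rel|² = 26;  v_rel·d = (1)·(-7) + (-5)·(-24) = 113
26·t² − 226·t + 481 = 0  ⇒  m = 113² − 26·481 = 263
m = 263 > 0,  v_rel·d = 113 > 0  ⇒  inside

inside=yes margin=263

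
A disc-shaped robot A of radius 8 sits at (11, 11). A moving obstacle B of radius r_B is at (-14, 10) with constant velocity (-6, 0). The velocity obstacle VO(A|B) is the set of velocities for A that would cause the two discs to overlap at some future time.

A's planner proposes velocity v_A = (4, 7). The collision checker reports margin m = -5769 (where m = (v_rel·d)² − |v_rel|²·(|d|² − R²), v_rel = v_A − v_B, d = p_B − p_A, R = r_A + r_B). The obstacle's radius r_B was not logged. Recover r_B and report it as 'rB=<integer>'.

m = -5769
d = (-25, -1);  v_rel = (10, 7),  |v_rel|² = 149
v_rel×d = (10)·(-1) − (7)·(-25) = 165
since m = R²·149 − 165²:  R² = (27225 + -5769) / 149 = 144
R = √144 = 12  ⇒  r_B = 12 − 8 = 4

rB=4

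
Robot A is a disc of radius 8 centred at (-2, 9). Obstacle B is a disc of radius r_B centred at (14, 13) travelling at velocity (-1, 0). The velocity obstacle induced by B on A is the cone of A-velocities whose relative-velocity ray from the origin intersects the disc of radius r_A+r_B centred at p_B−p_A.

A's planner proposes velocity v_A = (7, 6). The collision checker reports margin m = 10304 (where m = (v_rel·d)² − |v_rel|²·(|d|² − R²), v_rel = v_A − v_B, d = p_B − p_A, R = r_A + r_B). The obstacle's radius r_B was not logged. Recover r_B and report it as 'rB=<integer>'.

m = 10304
d = (16, 4);  v_rel = (8, 6),  |v_rel|² = 100
v_rel×d = (8)·(4) − (6)·(16) = -64
since m = R²·100 − (-64)²:  R² = (4096 + 10304) / 100 = 144
R = √144 = 12  ⇒  r_B = 12 − 8 = 4

rB=4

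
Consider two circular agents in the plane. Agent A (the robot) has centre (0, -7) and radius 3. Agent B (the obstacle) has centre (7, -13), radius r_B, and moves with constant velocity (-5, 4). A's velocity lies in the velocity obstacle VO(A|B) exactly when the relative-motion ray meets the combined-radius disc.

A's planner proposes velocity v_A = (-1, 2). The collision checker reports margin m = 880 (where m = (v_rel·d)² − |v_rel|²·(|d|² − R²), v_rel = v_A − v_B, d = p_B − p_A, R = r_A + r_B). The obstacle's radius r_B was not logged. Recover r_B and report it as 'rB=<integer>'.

m = 880
d = (7, -6);  v_rel = (4, -2),  |v_rel|² = 20
v_rel×d = (4)·(-6) − (-2)·(7) = -10
since m = R²·20 − (-10)²:  R² = (100 + 880) / 20 = 49
R = √49 = 7  ⇒  r_B = 7 − 3 = 4

rB=4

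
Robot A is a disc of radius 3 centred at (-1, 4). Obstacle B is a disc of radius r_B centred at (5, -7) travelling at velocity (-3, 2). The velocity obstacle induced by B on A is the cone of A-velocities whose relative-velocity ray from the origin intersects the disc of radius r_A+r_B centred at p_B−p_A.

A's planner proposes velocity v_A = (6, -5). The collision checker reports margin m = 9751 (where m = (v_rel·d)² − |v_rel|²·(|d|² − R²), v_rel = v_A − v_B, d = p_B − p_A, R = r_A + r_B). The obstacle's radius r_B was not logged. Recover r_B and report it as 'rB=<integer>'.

m = 9751
d = (6, -11);  v_rel = (9, -7),  |v_rel|² = 130
v_rel×d = (9)·(-11) − (-7)·(6) = -57
since m = R²·130 − (-57)²:  R² = (3249 + 9751) / 130 = 100
R = √100 = 10  ⇒  r_B = 10 − 3 = 7

rB=7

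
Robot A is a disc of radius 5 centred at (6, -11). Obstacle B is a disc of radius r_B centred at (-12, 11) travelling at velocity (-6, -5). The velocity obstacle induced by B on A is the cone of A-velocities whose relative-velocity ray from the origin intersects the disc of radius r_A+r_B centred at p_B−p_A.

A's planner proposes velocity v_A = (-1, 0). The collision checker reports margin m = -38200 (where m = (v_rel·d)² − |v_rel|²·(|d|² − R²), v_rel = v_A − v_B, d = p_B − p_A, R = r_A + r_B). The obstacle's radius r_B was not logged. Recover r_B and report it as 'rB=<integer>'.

m = -38200
d = (-18, 22);  v_rel = (5, 5),  |v_rel|² = 50
v_rel×d = (5)·(22) − (5)·(-18) = 200
since m = R²·50 − 200²:  R² = (40000 + -38200) / 50 = 36
R = √36 = 6  ⇒  r_B = 6 − 5 = 1

rB=1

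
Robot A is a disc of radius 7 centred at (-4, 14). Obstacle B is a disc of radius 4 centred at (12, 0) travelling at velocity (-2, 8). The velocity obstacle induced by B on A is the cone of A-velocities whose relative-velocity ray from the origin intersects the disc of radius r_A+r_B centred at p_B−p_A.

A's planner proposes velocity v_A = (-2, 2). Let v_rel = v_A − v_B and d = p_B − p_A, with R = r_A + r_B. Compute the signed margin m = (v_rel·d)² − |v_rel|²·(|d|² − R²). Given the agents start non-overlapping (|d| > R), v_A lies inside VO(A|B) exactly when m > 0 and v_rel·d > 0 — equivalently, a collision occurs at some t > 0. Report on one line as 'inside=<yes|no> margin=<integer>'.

d = (16, -14),  |d|² = 452;  R = 7+4 = 11,  c = 452−11² = 331
v_rel = (0, -6),  |v_rel|² = 36;  v_rel·d = (0)·(16) + (-6)·(-14) = 84
36·t² − 168·t + 331 = 0  ⇒  m = 84² − 36·331 = -4860
m = -4860 < 0,  v_rel·d = 84 > 0  ⇒  outside

inside=no margin=-4860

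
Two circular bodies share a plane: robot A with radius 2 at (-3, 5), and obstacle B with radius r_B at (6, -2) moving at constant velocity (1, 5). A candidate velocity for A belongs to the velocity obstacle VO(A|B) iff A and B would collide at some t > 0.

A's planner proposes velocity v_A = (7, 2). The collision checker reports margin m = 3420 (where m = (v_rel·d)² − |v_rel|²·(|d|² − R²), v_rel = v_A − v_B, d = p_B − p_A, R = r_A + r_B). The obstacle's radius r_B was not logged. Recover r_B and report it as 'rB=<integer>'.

m = 3420
d = (9, -7);  v_rel = (6, -3),  |v_rel|² = 45
v_rel×d = (6)·(-7) − (-3)·(9) = -15
since m = R²·45 − (-15)²:  R² = (225 + 3420) / 45 = 81
R = √81 = 9  ⇒  r_B = 9 − 2 = 7

rB=7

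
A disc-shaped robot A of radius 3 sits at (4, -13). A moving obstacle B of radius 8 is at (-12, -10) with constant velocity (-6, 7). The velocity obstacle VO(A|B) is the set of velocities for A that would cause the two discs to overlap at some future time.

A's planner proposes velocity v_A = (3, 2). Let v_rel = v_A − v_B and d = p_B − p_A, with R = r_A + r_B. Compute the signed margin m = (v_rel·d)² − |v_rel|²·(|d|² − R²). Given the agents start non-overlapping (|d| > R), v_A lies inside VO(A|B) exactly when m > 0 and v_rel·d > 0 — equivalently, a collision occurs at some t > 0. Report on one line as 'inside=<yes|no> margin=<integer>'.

d = (-16, 3),  |d|² = 265;  R = 3+8 = 11,  c = 265−11² = 144
v_rel = (9, -5),  |v_rel|² = 106;  v_rel·d = (9)·(-16) + (-5)·(3) = -159
106·t² + 318·t + 144 = 0  ⇒  m = (-159)² − 106·144 = 10017
m = 10017 > 0,  v_rel·d = -159 < 0  ⇒  outside

inside=no margin=10017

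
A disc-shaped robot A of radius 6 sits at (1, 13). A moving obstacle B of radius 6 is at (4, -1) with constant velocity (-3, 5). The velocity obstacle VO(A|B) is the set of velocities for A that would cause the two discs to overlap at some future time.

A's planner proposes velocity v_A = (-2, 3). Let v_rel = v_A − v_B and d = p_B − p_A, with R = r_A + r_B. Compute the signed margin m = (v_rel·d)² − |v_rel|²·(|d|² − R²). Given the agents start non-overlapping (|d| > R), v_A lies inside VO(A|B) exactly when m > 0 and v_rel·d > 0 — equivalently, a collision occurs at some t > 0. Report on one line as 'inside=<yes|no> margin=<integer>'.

d = (3, -14),  |d|² = 205;  R = 6+6 = 12,  c = 205−12² = 61
v_rel = (1, -2),  |v_rel|² = 5;  v_rel·d = (1)·(3) + (-2)·(-14) = 31
5·t² − 62·t + 61 = 0  ⇒  m = 31² − 5·61 = 656
m = 656 > 0,  v_rel·d = 31 > 0  ⇒  inside

inside=yes margin=656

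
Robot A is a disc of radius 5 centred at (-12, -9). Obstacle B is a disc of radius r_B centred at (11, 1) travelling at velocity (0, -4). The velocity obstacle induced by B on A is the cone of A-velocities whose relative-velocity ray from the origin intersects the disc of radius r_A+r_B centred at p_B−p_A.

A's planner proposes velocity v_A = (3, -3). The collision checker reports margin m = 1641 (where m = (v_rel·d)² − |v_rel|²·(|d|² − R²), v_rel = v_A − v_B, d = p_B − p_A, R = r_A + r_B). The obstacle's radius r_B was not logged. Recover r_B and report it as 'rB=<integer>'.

m = 1641
d = (23, 10);  v_rel = (3, 1),  |v_rel|² = 10
v_rel×d = (3)·(10) − (1)·(23) = 7
since m = R²·10 − 7²:  R² = (49 + 1641) / 10 = 169
R = √169 = 13  ⇒  r_B = 13 − 5 = 8

rB=8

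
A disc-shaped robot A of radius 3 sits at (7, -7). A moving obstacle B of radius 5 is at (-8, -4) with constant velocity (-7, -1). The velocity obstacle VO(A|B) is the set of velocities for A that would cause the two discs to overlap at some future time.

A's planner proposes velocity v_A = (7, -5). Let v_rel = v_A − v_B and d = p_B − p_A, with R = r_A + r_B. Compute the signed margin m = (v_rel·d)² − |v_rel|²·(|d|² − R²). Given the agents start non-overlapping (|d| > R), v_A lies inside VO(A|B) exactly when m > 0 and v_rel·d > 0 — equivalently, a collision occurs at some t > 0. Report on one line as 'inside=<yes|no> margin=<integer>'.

d = (-15, 3),  |d|² = 234;  R = 3+5 = 8,  c = 234−8² = 170
v_rel = (14, -4),  |v_rel|² = 212;  v_rel·d = (14)·(-15) + (-4)·(3) = -222
212·t² + 444·t + 170 = 0  ⇒  m = (-222)² − 212·170 = 13244
m = 13244 > 0,  v_rel·d = -222 < 0  ⇒  outside

inside=no margin=13244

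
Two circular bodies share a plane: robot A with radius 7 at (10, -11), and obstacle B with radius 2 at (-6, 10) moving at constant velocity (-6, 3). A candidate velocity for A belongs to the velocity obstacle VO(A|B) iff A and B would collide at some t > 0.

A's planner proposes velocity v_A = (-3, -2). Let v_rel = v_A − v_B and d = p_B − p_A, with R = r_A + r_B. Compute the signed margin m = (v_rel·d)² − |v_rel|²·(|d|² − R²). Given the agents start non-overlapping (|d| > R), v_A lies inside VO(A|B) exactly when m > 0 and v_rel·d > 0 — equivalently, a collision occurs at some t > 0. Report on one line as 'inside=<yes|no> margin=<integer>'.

d = (-16, 21),  |d|² = 697;  R = 7+2 = 9,  c = 697−9² = 616
v_rel = (3, -5),  |v_rel|² = 34;  v_rel·d = (3)·(-16) + (-5)·(21) = -153
34·t² + 306·t + 616 = 0  ⇒  m = (-153)² − 34·616 = 2465
m = 2465 > 0,  v_rel·d = -153 < 0  ⇒  outside

inside=no margin=2465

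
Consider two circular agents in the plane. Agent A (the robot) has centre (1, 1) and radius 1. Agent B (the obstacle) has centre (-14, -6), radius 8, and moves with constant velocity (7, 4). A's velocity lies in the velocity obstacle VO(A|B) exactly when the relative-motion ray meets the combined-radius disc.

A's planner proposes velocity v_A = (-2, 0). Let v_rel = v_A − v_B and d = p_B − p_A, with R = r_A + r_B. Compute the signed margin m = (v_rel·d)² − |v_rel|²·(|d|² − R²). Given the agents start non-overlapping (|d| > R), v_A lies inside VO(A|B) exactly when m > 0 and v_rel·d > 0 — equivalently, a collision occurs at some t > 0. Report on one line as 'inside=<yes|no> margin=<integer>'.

d = (-15, -7),  |d|² = 274;  R = 1+8 = 9,  c = 274−9² = 193
v_rel = (-9, -4),  |v_rel|² = 97;  v_rel·d = (-9)·(-15) + (-4)·(-7) = 163
97·t² − 326·t + 193 = 0  ⇒  m = 163² − 97·193 = 7848
m = 7848 > 0,  v_rel·d = 163 > 0  ⇒  inside

inside=yes margin=7848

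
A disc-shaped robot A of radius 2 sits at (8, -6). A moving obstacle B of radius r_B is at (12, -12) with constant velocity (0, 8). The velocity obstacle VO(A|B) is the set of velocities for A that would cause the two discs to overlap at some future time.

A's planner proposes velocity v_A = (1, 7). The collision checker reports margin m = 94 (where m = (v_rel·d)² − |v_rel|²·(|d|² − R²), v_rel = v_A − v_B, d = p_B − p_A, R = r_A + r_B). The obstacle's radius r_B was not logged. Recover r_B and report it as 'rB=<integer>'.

m = 94
d = (4, -6);  v_rel = (1, -1),  |v_rel|² = 2
v_rel×d = (1)·(-6) − (-1)·(4) = -2
since m = R²·2 − (-2)²:  R² = (4 + 94) / 2 = 49
R = √49 = 7  ⇒  r_B = 7 − 2 = 5

rB=5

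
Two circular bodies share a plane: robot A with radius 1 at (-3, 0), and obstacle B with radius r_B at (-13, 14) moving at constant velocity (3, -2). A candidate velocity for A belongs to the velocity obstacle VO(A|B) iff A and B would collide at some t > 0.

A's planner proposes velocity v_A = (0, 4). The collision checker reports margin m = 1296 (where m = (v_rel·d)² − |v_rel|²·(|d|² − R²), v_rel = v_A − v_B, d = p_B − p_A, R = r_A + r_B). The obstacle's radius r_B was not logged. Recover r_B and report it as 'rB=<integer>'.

m = 1296
d = (-10, 14);  v_rel = (-3, 6),  |v_rel|² = 45
v_rel×d = (-3)·(14) − (6)·(-10) = 18
since m = R²·45 − 18²:  R² = (324 + 1296) / 45 = 36
R = √36 = 6  ⇒  r_B = 6 − 1 = 5

rB=5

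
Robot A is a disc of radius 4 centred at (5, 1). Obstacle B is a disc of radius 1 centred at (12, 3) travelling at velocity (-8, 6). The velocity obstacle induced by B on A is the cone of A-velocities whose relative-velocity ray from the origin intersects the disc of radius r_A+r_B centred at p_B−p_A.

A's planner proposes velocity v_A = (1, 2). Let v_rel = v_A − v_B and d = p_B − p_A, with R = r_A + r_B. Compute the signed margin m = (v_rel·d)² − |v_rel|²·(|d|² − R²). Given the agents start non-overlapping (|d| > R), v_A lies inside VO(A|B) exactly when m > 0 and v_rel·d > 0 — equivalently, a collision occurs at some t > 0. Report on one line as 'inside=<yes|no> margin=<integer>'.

d = (7, 2),  |d|² = 53;  R = 4+1 = 5,  c = 53−5² = 28
v_rel = (9, -4),  |v_rel|² = 97;  v_rel·d = (9)·(7) + (-4)·(2) = 55
97·t² − 110·t + 28 = 0  ⇒  m = 55² − 97·28 = 309
m = 309 > 0,  v_rel·d = 55 > 0  ⇒  inside

inside=yes margin=309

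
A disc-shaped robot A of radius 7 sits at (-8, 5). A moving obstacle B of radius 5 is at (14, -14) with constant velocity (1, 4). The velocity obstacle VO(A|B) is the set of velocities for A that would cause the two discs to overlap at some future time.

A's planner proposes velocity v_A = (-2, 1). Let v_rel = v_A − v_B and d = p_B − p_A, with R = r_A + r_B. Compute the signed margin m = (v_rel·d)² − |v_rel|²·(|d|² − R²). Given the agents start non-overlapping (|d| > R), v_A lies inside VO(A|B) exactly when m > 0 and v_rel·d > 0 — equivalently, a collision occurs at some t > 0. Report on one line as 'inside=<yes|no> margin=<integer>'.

d = (22, -19),  |d|² = 845;  R = 7+5 = 12,  c = 845−12² = 701
v_rel = (-3, -3),  |v_rel|² = 18;  v_rel·d = (-3)·(22) + (-3)·(-19) = -9
18·t² + 18·t + 701 = 0  ⇒  m = (-9)² − 18·701 = -12537
m = -12537 < 0,  v_rel·d = -9 < 0  ⇒  outside

inside=no margin=-12537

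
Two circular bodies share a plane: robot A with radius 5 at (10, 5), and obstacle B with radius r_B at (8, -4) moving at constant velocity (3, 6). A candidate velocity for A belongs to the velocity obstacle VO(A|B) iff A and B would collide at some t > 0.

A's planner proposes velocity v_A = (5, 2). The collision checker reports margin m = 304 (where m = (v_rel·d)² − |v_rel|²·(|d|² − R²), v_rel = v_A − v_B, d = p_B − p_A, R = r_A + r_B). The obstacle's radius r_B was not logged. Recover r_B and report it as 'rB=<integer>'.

m = 304
d = (-2, -9);  v_rel = (2, -4),  |v_rel|² = 20
v_rel×d = (2)·(-9) − (-4)·(-2) = -26
since m = R²·20 − (-26)²:  R² = (676 + 304) / 20 = 49
R = √49 = 7  ⇒  r_B = 7 − 5 = 2

rB=2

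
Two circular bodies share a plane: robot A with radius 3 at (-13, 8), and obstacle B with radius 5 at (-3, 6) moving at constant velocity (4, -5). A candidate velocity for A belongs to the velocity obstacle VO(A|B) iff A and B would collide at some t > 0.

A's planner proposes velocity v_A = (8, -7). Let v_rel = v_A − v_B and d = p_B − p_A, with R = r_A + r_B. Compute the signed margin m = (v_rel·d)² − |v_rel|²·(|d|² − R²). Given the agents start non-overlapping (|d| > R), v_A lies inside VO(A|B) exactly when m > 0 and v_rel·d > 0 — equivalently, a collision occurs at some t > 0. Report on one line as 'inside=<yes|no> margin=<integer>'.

d = (10, -2),  |d|² = 104;  R = 3+5 = 8,  c = 104−8² = 40
v_rel = (4, -2),  |v_rel|² = 20;  v_rel·d = (4)·(10) + (-2)·(-2) = 44
20·t² − 88·t + 40 = 0  ⇒  m = 44² − 20·40 = 1136
m = 1136 > 0,  v_rel·d = 44 > 0  ⇒  inside

inside=yes margin=1136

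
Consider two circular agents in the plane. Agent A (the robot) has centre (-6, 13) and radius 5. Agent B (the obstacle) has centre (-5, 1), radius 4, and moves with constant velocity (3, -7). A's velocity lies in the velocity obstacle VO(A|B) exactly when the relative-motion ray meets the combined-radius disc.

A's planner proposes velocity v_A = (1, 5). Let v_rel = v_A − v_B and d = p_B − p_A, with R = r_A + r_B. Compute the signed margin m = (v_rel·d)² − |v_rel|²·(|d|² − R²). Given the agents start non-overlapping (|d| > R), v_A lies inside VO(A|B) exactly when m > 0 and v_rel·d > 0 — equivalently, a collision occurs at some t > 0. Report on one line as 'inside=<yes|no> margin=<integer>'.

d = (1, -12),  |d|² = 145;  R = 5+4 = 9,  c = 145−9² = 64
v_rel = (-2, 12),  |v_rel|² = 148;  v_rel·d = (-2)·(1) + (12)·(-12) = -146
148·t² + 292·t + 64 = 0  ⇒  m = (-146)² − 148·64 = 11844
m = 11844 > 0,  v_rel·d = -146 < 0  ⇒  outside

inside=no margin=11844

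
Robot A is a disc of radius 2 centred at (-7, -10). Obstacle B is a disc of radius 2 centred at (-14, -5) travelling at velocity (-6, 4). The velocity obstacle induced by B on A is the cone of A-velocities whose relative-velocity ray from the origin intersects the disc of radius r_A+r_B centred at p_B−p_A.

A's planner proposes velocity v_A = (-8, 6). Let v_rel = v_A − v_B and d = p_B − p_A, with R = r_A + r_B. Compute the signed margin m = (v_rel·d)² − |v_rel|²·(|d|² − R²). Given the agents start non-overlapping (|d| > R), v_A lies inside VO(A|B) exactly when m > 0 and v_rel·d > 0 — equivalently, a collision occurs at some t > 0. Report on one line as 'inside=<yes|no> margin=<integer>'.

d = (-7, 5),  |d|² = 74;  R = 2+2 = 4,  c = 74−4² = 58
v_rel = (-2, 2),  |v_rel|² = 8;  v_rel·d = (-2)·(-7) + (2)·(5) = 24
8·t² − 48·t + 58 = 0  ⇒  m = 24² − 8·58 = 112
m = 112 > 0,  v_rel·d = 24 > 0  ⇒  inside

inside=yes margin=112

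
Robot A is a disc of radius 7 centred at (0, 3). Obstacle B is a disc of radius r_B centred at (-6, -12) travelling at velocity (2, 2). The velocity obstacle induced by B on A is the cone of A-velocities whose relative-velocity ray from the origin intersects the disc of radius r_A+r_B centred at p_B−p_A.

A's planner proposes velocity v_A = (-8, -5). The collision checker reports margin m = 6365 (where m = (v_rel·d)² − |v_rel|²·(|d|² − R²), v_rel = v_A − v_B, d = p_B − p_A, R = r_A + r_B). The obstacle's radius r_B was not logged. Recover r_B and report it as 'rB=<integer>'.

m = 6365
d = (-6, -15);  v_rel = (-10, -7),  |v_rel|² = 149
v_rel×d = (-10)·(-15) − (-7)·(-6) = 108
since m = R²·149 − 108²:  R² = (11664 + 6365) / 149 = 121
R = √121 = 11  ⇒  r_B = 11 − 7 = 4

rB=4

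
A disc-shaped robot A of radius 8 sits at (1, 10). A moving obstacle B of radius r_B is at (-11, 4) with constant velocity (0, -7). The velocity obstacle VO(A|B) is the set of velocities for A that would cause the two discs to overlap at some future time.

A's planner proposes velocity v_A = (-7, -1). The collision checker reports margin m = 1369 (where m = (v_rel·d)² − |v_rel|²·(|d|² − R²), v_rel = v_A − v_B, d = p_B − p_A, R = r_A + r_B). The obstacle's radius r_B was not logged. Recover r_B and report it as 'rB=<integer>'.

m = 1369
d = (-12, -6);  v_rel = (-7, 6),  |v_rel|² = 85
v_rel×d = (-7)·(-6) − (6)·(-12) = 114
since m = R²·85 − 114²:  R² = (12996 + 1369) / 85 = 169
R = √169 = 13  ⇒  r_B = 13 − 8 = 5

rB=5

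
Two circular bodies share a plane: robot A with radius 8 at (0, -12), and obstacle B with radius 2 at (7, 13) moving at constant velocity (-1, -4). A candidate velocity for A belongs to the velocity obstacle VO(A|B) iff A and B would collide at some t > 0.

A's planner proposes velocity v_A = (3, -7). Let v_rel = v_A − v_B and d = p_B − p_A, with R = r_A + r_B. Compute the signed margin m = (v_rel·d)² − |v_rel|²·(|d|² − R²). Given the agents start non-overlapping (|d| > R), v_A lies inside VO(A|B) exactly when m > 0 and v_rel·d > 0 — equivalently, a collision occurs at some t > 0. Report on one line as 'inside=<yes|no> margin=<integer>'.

d = (7, 25),  |d|² = 674;  R = 8+2 = 10,  c = 674−10² = 574
v_rel = (4, -3),  |v_rel|² = 25;  v_rel·d = (4)·(7) + (-3)·(25) = -47
25·t² + 94·t + 574 = 0  ⇒  m = (-47)² − 25·574 = -12141
m = -12141 < 0,  v_rel·d = -47 < 0  ⇒  outside

inside=no margin=-12141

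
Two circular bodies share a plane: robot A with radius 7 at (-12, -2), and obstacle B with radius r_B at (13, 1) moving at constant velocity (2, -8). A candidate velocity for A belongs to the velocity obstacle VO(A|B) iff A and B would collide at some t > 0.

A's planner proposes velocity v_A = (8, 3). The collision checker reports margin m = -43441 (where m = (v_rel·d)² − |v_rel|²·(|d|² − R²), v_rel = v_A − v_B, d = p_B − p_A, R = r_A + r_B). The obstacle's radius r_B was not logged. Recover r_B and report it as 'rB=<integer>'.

m = -43441
d = (25, 3);  v_rel = (6, 11),  |v_rel|² = 157
v_rel×d = (6)·(3) − (11)·(25) = -257
since m = R²·157 − (-257)²:  R² = (66049 + -43441) / 157 = 144
R = √144 = 12  ⇒  r_B = 12 − 7 = 5

rB=5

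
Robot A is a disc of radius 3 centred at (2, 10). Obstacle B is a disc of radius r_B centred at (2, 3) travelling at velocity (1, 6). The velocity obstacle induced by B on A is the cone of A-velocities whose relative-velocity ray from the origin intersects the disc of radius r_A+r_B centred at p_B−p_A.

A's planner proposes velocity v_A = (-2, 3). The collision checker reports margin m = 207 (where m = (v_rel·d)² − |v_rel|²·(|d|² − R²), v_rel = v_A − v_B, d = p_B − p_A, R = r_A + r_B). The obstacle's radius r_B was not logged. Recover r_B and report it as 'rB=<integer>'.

m = 207
d = (0, -7);  v_rel = (-3, -3),  |v_rel|² = 18
v_rel×d = (-3)·(-7) − (-3)·(0) = 21
since m = R²·18 − 21²:  R² = (441 + 207) / 18 = 36
R = √36 = 6  ⇒  r_B = 6 − 3 = 3

rB=3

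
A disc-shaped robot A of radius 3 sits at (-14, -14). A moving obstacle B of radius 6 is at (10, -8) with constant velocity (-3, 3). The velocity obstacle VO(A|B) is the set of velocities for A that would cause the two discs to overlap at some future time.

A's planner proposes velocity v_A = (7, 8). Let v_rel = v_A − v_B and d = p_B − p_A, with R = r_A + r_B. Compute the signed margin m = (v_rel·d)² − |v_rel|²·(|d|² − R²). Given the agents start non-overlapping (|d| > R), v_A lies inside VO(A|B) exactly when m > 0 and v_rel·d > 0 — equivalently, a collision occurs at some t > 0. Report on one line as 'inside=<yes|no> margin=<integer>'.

d = (24, 6),  |d|² = 612;  R = 3+6 = 9,  c = 612−9² = 531
v_rel = (10, 5),  |v_rel|² = 125;  v_rel·d = (10)·(24) + (5)·(6) = 270
125·t² − 540·t + 531 = 0  ⇒  m = 270² − 125·531 = 6525
m = 6525 > 0,  v_rel·d = 270 > 0  ⇒  inside

inside=yes margin=6525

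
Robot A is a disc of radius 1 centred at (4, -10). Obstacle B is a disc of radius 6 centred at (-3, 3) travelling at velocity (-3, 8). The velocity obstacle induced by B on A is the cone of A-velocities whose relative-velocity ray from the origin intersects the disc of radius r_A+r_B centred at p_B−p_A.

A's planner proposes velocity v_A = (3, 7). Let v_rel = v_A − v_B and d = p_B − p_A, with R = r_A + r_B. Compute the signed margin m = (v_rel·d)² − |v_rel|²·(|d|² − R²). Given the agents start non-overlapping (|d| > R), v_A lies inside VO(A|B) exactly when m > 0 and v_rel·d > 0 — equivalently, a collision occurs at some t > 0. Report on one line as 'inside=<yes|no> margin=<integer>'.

d = (-7, 13),  |d|² = 218;  R = 1+6 = 7,  c = 218−7² = 169
v_rel = (6, -1),  |v_rel|² = 37;  v_rel·d = (6)·(-7) + (-1)·(13) = -55
37·t² + 110·t + 169 = 0  ⇒  m = (-55)² − 37·169 = -3228
m = -3228 < 0,  v_rel·d = -55 < 0  ⇒  outside

inside=no margin=-3228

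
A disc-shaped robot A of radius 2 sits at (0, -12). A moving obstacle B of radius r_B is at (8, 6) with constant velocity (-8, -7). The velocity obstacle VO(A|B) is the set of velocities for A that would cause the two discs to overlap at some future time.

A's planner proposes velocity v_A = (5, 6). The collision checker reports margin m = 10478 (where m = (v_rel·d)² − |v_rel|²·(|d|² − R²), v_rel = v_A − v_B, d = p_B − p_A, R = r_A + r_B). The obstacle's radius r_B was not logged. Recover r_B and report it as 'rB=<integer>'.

m = 10478
d = (8, 18);  v_rel = (13, 13),  |v_rel|² = 338
v_rel×d = (13)·(18) − (13)·(8) = 130
since m = R²·338 − 130²:  R² = (16900 + 10478) / 338 = 81
R = √81 = 9  ⇒  r_B = 9 − 2 = 7

rB=7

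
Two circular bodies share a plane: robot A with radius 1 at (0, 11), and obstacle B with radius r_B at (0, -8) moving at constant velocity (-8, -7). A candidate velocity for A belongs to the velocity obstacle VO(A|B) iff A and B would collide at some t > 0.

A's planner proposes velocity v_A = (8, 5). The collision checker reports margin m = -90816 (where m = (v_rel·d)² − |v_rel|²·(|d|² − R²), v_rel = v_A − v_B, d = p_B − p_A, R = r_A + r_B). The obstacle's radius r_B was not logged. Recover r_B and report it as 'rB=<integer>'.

m = -90816
d = (0, -19);  v_rel = (16, 12),  |v_rel|² = 400
v_rel×d = (16)·(-19) − (12)·(0) = -304
since m = R²·400 − (-304)²:  R² = (92416 + -90816) / 400 = 4
R = √4 = 2  ⇒  r_B = 2 − 1 = 1

rB=1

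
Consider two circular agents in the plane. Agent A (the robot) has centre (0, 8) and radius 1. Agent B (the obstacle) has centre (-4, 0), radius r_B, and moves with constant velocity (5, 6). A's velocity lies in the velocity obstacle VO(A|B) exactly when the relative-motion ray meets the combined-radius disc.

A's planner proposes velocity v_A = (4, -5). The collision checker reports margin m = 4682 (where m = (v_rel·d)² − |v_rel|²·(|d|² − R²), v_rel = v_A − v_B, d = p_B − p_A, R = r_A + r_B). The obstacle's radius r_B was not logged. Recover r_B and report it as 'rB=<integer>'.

m = 4682
d = (-4, -8);  v_rel = (-1, -11),  |v_rel|² = 122
v_rel×d = (-1)·(-8) − (-11)·(-4) = -36
since m = R²·122 − (-36)²:  R² = (1296 + 4682) / 122 = 49
R = √49 = 7  ⇒  r_B = 7 − 1 = 6

rB=6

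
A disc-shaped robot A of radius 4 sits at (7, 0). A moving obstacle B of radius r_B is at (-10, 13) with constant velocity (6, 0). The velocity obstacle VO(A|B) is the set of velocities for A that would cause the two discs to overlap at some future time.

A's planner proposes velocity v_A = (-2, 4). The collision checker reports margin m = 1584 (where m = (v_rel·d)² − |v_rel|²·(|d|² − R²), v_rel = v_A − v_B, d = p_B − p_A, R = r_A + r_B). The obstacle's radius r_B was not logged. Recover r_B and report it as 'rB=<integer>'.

m = 1584
d = (-17, 13);  v_rel = (-8, 4),  |v_rel|² = 80
v_rel×d = (-8)·(13) − (4)·(-17) = -36
since m = R²·80 − (-36)²:  R² = (1296 + 1584) / 80 = 36
R = √36 = 6  ⇒  r_B = 6 − 4 = 2

rB=2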